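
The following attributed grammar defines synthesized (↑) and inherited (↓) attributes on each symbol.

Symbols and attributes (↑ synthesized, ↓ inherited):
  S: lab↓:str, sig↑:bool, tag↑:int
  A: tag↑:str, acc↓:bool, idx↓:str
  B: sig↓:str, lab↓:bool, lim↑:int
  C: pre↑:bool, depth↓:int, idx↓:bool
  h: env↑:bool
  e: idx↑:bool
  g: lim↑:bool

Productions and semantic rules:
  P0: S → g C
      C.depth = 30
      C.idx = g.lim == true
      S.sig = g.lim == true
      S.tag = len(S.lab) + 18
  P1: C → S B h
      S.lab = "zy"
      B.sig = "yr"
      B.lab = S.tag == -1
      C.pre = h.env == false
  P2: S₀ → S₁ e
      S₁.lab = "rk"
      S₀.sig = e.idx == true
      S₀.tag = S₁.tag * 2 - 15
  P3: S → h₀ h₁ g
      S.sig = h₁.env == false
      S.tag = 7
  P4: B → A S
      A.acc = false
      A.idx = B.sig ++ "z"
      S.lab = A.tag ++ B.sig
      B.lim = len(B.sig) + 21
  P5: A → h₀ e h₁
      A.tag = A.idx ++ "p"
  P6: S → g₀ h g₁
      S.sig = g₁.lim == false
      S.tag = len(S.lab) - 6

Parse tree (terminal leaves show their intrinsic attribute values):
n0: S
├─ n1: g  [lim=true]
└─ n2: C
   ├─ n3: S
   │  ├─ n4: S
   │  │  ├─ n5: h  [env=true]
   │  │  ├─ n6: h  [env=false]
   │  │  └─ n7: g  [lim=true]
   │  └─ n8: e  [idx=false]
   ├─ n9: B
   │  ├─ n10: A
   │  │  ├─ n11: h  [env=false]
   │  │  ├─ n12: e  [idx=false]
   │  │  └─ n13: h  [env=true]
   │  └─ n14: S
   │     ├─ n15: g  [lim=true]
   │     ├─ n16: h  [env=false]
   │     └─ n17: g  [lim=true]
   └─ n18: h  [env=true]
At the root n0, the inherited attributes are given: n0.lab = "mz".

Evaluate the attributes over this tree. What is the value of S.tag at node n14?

0

1. n0.lab = "mz"  [given at root]
2. n1.lim = true  [terminal]
3. n2.depth = 30  [30]
4. n2.idx = true  [g.lim == true]
5. n3.lab = "zy"  ["zy"]
6. n4.lab = "rk"  ["rk"]
7. n5.env = true  [terminal]
8. n6.env = false  [terminal]
9. n7.lim = true  [terminal]
10. n4.sig = true  [h₁.env == false]
11. n4.tag = 7  [7]
12. n8.idx = false  [terminal]
13. n3.sig = false  [e.idx == true]
14. n3.tag = -1  [S₁.tag * 2 - 15]
15. n9.sig = "yr"  ["yr"]
16. n9.lab = true  [S.tag == -1]
17. n10.acc = false  [false]
18. n10.idx = "yrz"  [B.sig ++ "z"]
19. n11.env = false  [terminal]
20. n12.idx = false  [terminal]
21. n13.env = true  [terminal]
22. n10.tag = "yrzp"  [A.idx ++ "p"]
23. n14.lab = "yrzpyr"  [A.tag ++ B.sig]
24. n15.lim = true  [terminal]
25. n16.env = false  [terminal]
26. n17.lim = true  [terminal]
27. n14.sig = false  [g₁.lim == false]
28. n14.tag = 0  [len(S.lab) - 6]
29. n9.lim = 23  [len(B.sig) + 21]
30. n18.env = true  [terminal]
31. n2.pre = false  [h.env == false]
32. n0.sig = true  [g.lim == true]
33. n0.tag = 20  [len(S.lab) + 18]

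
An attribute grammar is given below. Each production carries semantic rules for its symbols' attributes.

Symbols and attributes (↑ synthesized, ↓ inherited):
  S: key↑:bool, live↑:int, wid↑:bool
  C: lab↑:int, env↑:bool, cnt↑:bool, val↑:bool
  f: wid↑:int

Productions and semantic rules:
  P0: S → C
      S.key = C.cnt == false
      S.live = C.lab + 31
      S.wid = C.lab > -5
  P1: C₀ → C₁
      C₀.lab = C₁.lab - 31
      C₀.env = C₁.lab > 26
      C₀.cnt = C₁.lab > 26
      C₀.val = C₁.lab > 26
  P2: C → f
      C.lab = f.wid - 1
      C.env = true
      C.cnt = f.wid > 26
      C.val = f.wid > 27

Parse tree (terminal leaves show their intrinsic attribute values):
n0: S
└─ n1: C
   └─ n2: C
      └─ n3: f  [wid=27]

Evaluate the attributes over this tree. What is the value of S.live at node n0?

1. n3.wid = 27  [terminal]
2. n2.lab = 26  [f.wid - 1]
3. n2.env = true  [true]
4. n2.cnt = true  [f.wid > 26]
5. n2.val = false  [f.wid > 27]
6. n1.lab = -5  [C₁.lab - 31]
7. n1.env = false  [C₁.lab > 26]
8. n1.cnt = false  [C₁.lab > 26]
9. n1.val = false  [C₁.lab > 26]
10. n0.key = true  [C.cnt == false]
11. n0.live = 26  [C.lab + 31]
12. n0.wid = false  [C.lab > -5]

26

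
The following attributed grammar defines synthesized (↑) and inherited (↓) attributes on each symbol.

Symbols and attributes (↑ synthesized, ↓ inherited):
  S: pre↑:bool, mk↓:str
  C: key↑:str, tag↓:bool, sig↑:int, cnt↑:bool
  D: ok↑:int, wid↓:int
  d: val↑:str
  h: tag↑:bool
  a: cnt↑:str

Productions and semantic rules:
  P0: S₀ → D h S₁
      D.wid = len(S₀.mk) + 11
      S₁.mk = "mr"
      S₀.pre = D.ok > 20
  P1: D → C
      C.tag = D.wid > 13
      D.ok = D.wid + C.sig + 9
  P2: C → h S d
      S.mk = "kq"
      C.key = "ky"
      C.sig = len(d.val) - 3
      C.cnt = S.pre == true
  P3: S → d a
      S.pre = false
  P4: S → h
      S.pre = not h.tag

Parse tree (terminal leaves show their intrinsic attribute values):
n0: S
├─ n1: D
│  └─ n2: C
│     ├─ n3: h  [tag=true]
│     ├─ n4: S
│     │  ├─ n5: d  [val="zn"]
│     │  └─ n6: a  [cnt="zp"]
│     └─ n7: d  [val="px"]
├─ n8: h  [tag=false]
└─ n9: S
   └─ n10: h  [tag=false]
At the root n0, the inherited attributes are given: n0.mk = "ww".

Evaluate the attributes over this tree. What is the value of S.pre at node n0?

1. n0.mk = "ww"  [given at root]
2. n1.wid = 13  [len(S₀.mk) + 11]
3. n2.tag = false  [D.wid > 13]
4. n3.tag = true  [terminal]
5. n4.mk = "kq"  ["kq"]
6. n5.val = "zn"  [terminal]
7. n6.cnt = "zp"  [terminal]
8. n4.pre = false  [false]
9. n7.val = "px"  [terminal]
10. n2.key = "ky"  ["ky"]
11. n2.sig = -1  [len(d.val) - 3]
12. n2.cnt = false  [S.pre == true]
13. n1.ok = 21  [D.wid + C.sig + 9]
14. n8.tag = false  [terminal]
15. n9.mk = "mr"  ["mr"]
16. n10.tag = false  [terminal]
17. n9.pre = true  [not h.tag]
18. n0.pre = true  [D.ok > 20]

true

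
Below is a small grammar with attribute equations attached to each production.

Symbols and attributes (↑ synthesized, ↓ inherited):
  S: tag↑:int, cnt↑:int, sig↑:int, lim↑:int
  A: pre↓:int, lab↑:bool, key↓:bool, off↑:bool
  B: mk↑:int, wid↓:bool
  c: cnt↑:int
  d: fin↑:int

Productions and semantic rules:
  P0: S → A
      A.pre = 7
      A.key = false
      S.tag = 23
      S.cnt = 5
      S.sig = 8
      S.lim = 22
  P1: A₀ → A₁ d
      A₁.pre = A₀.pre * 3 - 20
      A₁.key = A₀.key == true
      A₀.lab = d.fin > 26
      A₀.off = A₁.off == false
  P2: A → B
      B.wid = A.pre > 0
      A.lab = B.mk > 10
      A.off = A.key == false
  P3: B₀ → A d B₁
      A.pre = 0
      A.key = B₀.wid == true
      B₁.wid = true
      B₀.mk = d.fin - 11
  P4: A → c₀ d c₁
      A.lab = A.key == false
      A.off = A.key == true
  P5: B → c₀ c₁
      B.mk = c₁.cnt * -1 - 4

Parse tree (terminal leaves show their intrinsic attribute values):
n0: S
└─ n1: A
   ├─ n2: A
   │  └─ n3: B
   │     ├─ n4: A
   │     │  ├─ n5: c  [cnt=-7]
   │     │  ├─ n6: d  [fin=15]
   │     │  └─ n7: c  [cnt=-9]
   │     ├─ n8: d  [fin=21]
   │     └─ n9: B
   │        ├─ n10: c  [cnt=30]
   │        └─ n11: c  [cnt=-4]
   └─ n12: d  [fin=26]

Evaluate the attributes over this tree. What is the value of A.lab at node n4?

false

1. n1.pre = 7  [7]
2. n1.key = false  [false]
3. n2.pre = 1  [A₀.pre * 3 - 20]
4. n2.key = false  [A₀.key == true]
5. n3.wid = true  [A.pre > 0]
6. n4.pre = 0  [0]
7. n4.key = true  [B₀.wid == true]
8. n5.cnt = -7  [terminal]
9. n6.fin = 15  [terminal]
10. n7.cnt = -9  [terminal]
11. n4.lab = false  [A.key == false]
12. n4.off = true  [A.key == true]
13. n8.fin = 21  [terminal]
14. n9.wid = true  [true]
15. n10.cnt = 30  [terminal]
16. n11.cnt = -4  [terminal]
17. n9.mk = 0  [c₁.cnt * -1 - 4]
18. n3.mk = 10  [d.fin - 11]
19. n2.lab = false  [B.mk > 10]
20. n2.off = true  [A.key == false]
21. n12.fin = 26  [terminal]
22. n1.lab = false  [d.fin > 26]
23. n1.off = false  [A₁.off == false]
24. n0.tag = 23  [23]
25. n0.cnt = 5  [5]
26. n0.sig = 8  [8]
27. n0.lim = 22  [22]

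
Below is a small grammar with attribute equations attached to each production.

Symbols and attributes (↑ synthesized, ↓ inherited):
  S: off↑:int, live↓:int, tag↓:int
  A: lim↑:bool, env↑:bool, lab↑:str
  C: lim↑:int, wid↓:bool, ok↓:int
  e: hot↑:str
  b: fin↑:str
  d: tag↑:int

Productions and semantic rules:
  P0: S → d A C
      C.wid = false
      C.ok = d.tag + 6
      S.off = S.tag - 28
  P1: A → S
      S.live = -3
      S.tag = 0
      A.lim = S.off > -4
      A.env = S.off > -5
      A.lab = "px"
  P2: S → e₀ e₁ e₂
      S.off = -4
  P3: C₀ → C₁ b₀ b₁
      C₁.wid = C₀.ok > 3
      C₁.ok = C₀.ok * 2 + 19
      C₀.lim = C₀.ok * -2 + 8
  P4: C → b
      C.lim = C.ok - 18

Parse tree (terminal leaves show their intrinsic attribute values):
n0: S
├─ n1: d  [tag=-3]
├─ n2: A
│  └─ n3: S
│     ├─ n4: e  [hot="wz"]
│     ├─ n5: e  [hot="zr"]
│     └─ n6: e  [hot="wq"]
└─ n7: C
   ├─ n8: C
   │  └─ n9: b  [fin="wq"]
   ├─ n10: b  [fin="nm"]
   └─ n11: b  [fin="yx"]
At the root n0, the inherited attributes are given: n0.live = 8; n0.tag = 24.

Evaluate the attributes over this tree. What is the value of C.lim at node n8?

7

1. n0.live = 8  [given at root]
2. n0.tag = 24  [given at root]
3. n1.tag = -3  [terminal]
4. n3.live = -3  [-3]
5. n3.tag = 0  [0]
6. n4.hot = "wz"  [terminal]
7. n5.hot = "zr"  [terminal]
8. n6.hot = "wq"  [terminal]
9. n3.off = -4  [-4]
10. n2.lim = false  [S.off > -4]
11. n2.env = true  [S.off > -5]
12. n2.lab = "px"  ["px"]
13. n7.wid = false  [false]
14. n7.ok = 3  [d.tag + 6]
15. n8.wid = false  [C₀.ok > 3]
16. n8.ok = 25  [C₀.ok * 2 + 19]
17. n9.fin = "wq"  [terminal]
18. n8.lim = 7  [C.ok - 18]
19. n10.fin = "nm"  [terminal]
20. n11.fin = "yx"  [terminal]
21. n7.lim = 2  [C₀.ok * -2 + 8]
22. n0.off = -4  [S.tag - 28]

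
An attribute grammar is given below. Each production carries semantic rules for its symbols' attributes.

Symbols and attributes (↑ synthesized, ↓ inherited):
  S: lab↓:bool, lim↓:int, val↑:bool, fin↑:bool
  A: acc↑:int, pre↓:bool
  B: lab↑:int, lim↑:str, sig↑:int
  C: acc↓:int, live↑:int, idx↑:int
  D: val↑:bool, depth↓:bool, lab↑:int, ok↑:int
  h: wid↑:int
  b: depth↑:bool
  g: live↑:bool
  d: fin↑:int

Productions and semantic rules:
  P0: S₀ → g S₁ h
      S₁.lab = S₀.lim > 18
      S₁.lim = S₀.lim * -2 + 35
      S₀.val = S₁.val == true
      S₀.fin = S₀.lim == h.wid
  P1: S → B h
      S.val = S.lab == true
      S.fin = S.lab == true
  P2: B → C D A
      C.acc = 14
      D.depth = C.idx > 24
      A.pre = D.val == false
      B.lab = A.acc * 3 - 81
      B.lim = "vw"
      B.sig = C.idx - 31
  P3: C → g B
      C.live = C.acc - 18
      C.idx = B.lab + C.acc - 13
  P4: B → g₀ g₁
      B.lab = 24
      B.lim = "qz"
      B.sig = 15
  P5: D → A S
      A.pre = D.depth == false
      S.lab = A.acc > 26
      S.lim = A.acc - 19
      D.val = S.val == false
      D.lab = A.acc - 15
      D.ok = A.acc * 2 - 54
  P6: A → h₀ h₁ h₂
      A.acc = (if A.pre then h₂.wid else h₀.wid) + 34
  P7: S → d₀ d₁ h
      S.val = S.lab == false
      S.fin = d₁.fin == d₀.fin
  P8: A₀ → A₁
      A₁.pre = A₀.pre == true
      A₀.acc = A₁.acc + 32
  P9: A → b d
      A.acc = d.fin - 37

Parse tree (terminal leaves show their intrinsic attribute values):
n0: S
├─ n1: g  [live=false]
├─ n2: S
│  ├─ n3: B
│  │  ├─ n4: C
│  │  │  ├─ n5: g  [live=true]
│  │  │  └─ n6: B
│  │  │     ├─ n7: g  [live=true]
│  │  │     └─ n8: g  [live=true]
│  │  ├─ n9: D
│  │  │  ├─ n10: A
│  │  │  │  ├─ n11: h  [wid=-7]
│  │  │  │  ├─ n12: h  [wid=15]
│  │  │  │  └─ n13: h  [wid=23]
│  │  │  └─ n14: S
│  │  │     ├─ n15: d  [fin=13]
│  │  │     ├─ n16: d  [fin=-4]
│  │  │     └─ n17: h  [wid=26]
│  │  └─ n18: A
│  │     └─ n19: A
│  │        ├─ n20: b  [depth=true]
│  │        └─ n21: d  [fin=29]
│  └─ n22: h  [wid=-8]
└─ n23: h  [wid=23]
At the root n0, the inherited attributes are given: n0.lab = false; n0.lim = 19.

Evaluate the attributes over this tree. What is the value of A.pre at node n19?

false

1. n0.lab = false  [given at root]
2. n0.lim = 19  [given at root]
3. n1.live = false  [terminal]
4. n2.lab = true  [S₀.lim > 18]
5. n2.lim = -3  [S₀.lim * -2 + 35]
6. n4.acc = 14  [14]
7. n5.live = true  [terminal]
8. n7.live = true  [terminal]
9. n8.live = true  [terminal]
10. n6.lab = 24  [24]
11. n6.lim = "qz"  ["qz"]
12. n6.sig = 15  [15]
13. n4.live = -4  [C.acc - 18]
14. n4.idx = 25  [B.lab + C.acc - 13]
15. n9.depth = true  [C.idx > 24]
16. n10.pre = false  [D.depth == false]
17. n11.wid = -7  [terminal]
18. n12.wid = 15  [terminal]
19. n13.wid = 23  [terminal]
20. n10.acc = 27  [(if A.pre then h₂.wid else h₀.wid) + 34]
21. n14.lab = true  [A.acc > 26]
22. n14.lim = 8  [A.acc - 19]
23. n15.fin = 13  [terminal]
24. n16.fin = -4  [terminal]
25. n17.wid = 26  [terminal]
26. n14.val = false  [S.lab == false]
27. n14.fin = false  [d₁.fin == d₀.fin]
28. n9.val = true  [S.val == false]
29. n9.lab = 12  [A.acc - 15]
30. n9.ok = 0  [A.acc * 2 - 54]
31. n18.pre = false  [D.val == false]
32. n19.pre = false  [A₀.pre == true]
33. n20.depth = true  [terminal]
34. n21.fin = 29  [terminal]
35. n19.acc = -8  [d.fin - 37]
36. n18.acc = 24  [A₁.acc + 32]
37. n3.lab = -9  [A.acc * 3 - 81]
38. n3.lim = "vw"  ["vw"]
39. n3.sig = -6  [C.idx - 31]
40. n22.wid = -8  [terminal]
41. n2.val = true  [S.lab == true]
42. n2.fin = true  [S.lab == true]
43. n23.wid = 23  [terminal]
44. n0.val = true  [S₁.val == true]
45. n0.fin = false  [S₀.lim == h.wid]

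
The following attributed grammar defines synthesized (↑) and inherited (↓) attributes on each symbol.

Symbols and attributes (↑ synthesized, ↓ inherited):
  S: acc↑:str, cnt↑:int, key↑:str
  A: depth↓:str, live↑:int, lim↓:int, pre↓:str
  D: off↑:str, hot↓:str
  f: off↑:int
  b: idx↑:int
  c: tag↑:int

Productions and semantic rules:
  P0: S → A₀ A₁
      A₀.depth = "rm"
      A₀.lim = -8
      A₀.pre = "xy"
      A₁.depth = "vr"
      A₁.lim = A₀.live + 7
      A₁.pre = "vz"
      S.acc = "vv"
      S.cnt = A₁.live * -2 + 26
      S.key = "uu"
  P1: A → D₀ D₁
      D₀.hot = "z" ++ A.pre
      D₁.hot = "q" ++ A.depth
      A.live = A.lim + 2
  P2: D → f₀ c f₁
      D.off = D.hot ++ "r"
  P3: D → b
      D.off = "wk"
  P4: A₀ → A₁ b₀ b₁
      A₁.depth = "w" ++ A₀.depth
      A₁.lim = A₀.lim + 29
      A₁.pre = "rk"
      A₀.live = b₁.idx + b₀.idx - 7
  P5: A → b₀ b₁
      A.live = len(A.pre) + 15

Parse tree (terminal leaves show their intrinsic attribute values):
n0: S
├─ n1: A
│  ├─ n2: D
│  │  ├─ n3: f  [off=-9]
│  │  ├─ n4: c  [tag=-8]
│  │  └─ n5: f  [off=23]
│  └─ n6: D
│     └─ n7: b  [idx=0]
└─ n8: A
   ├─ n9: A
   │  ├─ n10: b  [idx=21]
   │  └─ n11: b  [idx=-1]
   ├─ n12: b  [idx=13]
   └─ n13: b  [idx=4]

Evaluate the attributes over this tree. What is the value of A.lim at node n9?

1. n1.depth = "rm"  ["rm"]
2. n1.lim = -8  [-8]
3. n1.pre = "xy"  ["xy"]
4. n2.hot = "zxy"  ["z" ++ A.pre]
5. n3.off = -9  [terminal]
6. n4.tag = -8  [terminal]
7. n5.off = 23  [terminal]
8. n2.off = "zxyr"  [D.hot ++ "r"]
9. n6.hot = "qrm"  ["q" ++ A.depth]
10. n7.idx = 0  [terminal]
11. n6.off = "wk"  ["wk"]
12. n1.live = -6  [A.lim + 2]
13. n8.depth = "vr"  ["vr"]
14. n8.lim = 1  [A₀.live + 7]
15. n8.pre = "vz"  ["vz"]
16. n9.depth = "wvr"  ["w" ++ A₀.depth]
17. n9.lim = 30  [A₀.lim + 29]
18. n9.pre = "rk"  ["rk"]
19. n10.idx = 21  [terminal]
20. n11.idx = -1  [terminal]
21. n9.live = 17  [len(A.pre) + 15]
22. n12.idx = 13  [terminal]
23. n13.idx = 4  [terminal]
24. n8.live = 10  [b₁.idx + b₀.idx - 7]
25. n0.acc = "vv"  ["vv"]
26. n0.cnt = 6  [A₁.live * -2 + 26]
27. n0.key = "uu"  ["uu"]

30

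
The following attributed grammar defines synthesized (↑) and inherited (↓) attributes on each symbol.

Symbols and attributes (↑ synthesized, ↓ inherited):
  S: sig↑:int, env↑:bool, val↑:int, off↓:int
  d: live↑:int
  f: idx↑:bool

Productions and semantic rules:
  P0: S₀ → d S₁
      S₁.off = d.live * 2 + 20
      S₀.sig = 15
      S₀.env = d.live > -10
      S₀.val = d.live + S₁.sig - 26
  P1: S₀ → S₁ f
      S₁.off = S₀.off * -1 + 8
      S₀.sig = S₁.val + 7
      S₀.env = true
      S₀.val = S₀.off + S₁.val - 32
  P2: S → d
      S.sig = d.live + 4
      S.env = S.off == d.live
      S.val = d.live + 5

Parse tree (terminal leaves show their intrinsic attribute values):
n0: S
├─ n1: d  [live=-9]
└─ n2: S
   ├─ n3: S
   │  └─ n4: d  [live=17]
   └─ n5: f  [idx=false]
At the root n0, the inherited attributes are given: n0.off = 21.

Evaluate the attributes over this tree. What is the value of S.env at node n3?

false

1. n0.off = 21  [given at root]
2. n1.live = -9  [terminal]
3. n2.off = 2  [d.live * 2 + 20]
4. n3.off = 6  [S₀.off * -1 + 8]
5. n4.live = 17  [terminal]
6. n3.sig = 21  [d.live + 4]
7. n3.env = false  [S.off == d.live]
8. n3.val = 22  [d.live + 5]
9. n5.idx = false  [terminal]
10. n2.sig = 29  [S₁.val + 7]
11. n2.env = true  [true]
12. n2.val = -8  [S₀.off + S₁.val - 32]
13. n0.sig = 15  [15]
14. n0.env = true  [d.live > -10]
15. n0.val = -6  [d.live + S₁.sig - 26]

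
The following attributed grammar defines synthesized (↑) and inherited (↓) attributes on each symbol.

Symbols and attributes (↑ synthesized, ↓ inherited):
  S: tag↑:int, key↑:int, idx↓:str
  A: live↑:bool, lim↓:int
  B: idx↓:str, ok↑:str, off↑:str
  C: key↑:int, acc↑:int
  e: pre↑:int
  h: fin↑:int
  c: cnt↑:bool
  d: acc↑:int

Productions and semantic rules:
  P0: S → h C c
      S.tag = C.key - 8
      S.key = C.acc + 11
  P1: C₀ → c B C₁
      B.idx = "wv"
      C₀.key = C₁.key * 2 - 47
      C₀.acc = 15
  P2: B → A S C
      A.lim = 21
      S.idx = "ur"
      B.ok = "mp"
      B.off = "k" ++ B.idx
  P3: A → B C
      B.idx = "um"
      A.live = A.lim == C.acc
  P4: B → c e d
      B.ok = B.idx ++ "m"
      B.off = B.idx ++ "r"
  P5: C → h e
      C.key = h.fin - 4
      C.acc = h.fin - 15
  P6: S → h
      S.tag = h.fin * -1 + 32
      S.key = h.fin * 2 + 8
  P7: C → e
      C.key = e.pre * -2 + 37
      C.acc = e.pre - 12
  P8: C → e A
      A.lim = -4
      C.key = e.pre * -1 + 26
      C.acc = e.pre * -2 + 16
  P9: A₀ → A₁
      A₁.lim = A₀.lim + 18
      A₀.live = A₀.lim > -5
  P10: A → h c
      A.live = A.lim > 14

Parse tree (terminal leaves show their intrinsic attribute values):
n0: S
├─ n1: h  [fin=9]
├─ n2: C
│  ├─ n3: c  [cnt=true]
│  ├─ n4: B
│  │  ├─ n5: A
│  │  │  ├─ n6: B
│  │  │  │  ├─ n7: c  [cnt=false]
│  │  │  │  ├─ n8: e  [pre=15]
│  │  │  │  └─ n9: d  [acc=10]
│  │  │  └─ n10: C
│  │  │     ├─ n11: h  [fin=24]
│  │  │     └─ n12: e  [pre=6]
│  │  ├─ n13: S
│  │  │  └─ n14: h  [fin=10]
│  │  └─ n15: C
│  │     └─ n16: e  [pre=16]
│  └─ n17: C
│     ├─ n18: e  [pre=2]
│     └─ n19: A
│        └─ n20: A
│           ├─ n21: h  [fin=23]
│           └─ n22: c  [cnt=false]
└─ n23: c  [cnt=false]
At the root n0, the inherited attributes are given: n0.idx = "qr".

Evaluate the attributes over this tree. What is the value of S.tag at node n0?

1. n0.idx = "qr"  [given at root]
2. n1.fin = 9  [terminal]
3. n3.cnt = true  [terminal]
4. n4.idx = "wv"  ["wv"]
5. n5.lim = 21  [21]
6. n6.idx = "um"  ["um"]
7. n7.cnt = false  [terminal]
8. n8.pre = 15  [terminal]
9. n9.acc = 10  [terminal]
10. n6.ok = "umm"  [B.idx ++ "m"]
11. n6.off = "umr"  [B.idx ++ "r"]
12. n11.fin = 24  [terminal]
13. n12.pre = 6  [terminal]
14. n10.key = 20  [h.fin - 4]
15. n10.acc = 9  [h.fin - 15]
16. n5.live = false  [A.lim == C.acc]
17. n13.idx = "ur"  ["ur"]
18. n14.fin = 10  [terminal]
19. n13.tag = 22  [h.fin * -1 + 32]
20. n13.key = 28  [h.fin * 2 + 8]
21. n16.pre = 16  [terminal]
22. n15.key = 5  [e.pre * -2 + 37]
23. n15.acc = 4  [e.pre - 12]
24. n4.ok = "mp"  ["mp"]
25. n4.off = "kwv"  ["k" ++ B.idx]
26. n18.pre = 2  [terminal]
27. n19.lim = -4  [-4]
28. n20.lim = 14  [A₀.lim + 18]
29. n21.fin = 23  [terminal]
30. n22.cnt = false  [terminal]
31. n20.live = false  [A.lim > 14]
32. n19.live = true  [A₀.lim > -5]
33. n17.key = 24  [e.pre * -1 + 26]
34. n17.acc = 12  [e.pre * -2 + 16]
35. n2.key = 1  [C₁.key * 2 - 47]
36. n2.acc = 15  [15]
37. n23.cnt = false  [terminal]
38. n0.tag = -7  [C.key - 8]
39. n0.key = 26  [C.acc + 11]

-7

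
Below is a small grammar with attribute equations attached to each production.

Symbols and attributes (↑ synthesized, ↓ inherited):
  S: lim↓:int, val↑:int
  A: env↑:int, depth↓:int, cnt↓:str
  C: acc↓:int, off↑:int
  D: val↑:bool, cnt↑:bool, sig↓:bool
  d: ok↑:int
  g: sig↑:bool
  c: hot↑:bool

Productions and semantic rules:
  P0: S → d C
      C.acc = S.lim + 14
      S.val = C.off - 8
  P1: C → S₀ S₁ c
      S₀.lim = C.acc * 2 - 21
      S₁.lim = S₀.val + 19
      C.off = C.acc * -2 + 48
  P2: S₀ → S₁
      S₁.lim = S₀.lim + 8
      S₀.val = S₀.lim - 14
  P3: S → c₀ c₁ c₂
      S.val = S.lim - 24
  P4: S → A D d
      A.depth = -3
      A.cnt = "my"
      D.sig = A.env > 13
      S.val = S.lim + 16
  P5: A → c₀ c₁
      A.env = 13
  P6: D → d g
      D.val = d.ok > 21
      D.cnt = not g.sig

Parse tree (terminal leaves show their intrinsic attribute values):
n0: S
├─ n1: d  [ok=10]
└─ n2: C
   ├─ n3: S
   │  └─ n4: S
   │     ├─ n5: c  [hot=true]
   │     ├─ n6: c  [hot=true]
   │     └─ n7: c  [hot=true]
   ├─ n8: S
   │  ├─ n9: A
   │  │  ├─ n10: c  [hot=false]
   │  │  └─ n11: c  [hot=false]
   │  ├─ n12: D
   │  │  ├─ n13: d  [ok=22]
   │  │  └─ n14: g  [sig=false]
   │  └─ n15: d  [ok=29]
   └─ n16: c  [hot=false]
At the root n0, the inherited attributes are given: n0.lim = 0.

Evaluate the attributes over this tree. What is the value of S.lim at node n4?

1. n0.lim = 0  [given at root]
2. n1.ok = 10  [terminal]
3. n2.acc = 14  [S.lim + 14]
4. n3.lim = 7  [C.acc * 2 - 21]
5. n4.lim = 15  [S₀.lim + 8]
6. n5.hot = true  [terminal]
7. n6.hot = true  [terminal]
8. n7.hot = true  [terminal]
9. n4.val = -9  [S.lim - 24]
10. n3.val = -7  [S₀.lim - 14]
11. n8.lim = 12  [S₀.val + 19]
12. n9.depth = -3  [-3]
13. n9.cnt = "my"  ["my"]
14. n10.hot = false  [terminal]
15. n11.hot = false  [terminal]
16. n9.env = 13  [13]
17. n12.sig = false  [A.env > 13]
18. n13.ok = 22  [terminal]
19. n14.sig = false  [terminal]
20. n12.val = true  [d.ok > 21]
21. n12.cnt = true  [not g.sig]
22. n15.ok = 29  [terminal]
23. n8.val = 28  [S.lim + 16]
24. n16.hot = false  [terminal]
25. n2.off = 20  [C.acc * -2 + 48]
26. n0.val = 12  [C.off - 8]

15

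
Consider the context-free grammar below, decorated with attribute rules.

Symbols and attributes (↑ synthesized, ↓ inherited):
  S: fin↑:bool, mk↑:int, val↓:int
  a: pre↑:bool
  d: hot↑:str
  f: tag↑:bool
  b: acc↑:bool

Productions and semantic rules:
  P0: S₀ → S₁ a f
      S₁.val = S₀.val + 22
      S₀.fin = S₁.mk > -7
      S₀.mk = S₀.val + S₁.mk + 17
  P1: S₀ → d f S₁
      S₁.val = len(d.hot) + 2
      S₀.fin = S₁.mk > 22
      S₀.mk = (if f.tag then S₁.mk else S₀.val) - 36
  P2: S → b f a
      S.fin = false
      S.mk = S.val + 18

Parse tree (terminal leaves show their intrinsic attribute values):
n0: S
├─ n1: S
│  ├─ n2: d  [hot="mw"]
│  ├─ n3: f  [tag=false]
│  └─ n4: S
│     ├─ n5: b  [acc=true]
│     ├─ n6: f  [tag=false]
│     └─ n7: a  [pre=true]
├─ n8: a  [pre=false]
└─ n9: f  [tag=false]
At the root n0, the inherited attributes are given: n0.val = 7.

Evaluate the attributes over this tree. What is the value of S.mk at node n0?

1. n0.val = 7  [given at root]
2. n1.val = 29  [S₀.val + 22]
3. n2.hot = "mw"  [terminal]
4. n3.tag = false  [terminal]
5. n4.val = 4  [len(d.hot) + 2]
6. n5.acc = true  [terminal]
7. n6.tag = false  [terminal]
8. n7.pre = true  [terminal]
9. n4.fin = false  [false]
10. n4.mk = 22  [S.val + 18]
11. n1.fin = false  [S₁.mk > 22]
12. n1.mk = -7  [(if f.tag then S₁.mk else S₀.val) - 36]
13. n8.pre = false  [terminal]
14. n9.tag = false  [terminal]
15. n0.fin = false  [S₁.mk > -7]
16. n0.mk = 17  [S₀.val + S₁.mk + 17]

17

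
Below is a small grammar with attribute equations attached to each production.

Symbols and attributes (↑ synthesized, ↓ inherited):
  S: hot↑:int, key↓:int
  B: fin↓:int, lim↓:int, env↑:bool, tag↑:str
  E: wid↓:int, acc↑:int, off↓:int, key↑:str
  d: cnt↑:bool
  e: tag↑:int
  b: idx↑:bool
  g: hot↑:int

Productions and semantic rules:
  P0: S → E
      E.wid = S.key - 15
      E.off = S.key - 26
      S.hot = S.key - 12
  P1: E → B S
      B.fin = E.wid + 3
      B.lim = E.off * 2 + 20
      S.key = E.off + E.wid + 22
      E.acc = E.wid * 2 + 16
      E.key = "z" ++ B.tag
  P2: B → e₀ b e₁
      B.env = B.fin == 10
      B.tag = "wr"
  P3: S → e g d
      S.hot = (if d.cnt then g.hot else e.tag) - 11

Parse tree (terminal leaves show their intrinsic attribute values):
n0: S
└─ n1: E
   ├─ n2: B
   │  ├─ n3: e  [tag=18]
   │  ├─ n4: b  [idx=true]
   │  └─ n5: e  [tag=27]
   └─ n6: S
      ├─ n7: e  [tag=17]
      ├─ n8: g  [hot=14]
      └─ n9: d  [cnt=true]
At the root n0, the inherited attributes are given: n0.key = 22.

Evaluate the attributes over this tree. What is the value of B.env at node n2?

1. n0.key = 22  [given at root]
2. n1.wid = 7  [S.key - 15]
3. n1.off = -4  [S.key - 26]
4. n2.fin = 10  [E.wid + 3]
5. n2.lim = 12  [E.off * 2 + 20]
6. n3.tag = 18  [terminal]
7. n4.idx = true  [terminal]
8. n5.tag = 27  [terminal]
9. n2.env = true  [B.fin == 10]
10. n2.tag = "wr"  ["wr"]
11. n6.key = 25  [E.off + E.wid + 22]
12. n7.tag = 17  [terminal]
13. n8.hot = 14  [terminal]
14. n9.cnt = true  [terminal]
15. n6.hot = 3  [(if d.cnt then g.hot else e.tag) - 11]
16. n1.acc = 30  [E.wid * 2 + 16]
17. n1.key = "zwr"  ["z" ++ B.tag]
18. n0.hot = 10  [S.key - 12]

true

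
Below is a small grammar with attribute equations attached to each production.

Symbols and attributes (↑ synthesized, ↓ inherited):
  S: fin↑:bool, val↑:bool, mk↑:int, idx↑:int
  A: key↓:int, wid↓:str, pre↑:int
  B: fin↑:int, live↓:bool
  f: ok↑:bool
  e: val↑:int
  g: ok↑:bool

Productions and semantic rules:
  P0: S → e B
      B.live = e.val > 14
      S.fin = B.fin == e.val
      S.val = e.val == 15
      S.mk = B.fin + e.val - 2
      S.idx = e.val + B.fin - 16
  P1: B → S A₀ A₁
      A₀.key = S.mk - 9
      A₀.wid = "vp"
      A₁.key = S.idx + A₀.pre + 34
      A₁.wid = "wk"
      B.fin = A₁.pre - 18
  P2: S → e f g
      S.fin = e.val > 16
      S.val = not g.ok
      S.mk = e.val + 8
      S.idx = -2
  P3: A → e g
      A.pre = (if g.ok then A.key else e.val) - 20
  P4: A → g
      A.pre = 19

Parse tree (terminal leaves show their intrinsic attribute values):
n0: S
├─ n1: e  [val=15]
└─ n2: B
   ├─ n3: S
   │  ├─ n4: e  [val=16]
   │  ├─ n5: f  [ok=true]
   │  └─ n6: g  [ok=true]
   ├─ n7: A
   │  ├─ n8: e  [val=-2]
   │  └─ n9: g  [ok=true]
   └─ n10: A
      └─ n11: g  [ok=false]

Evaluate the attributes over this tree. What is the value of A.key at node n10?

1. n1.val = 15  [terminal]
2. n2.live = true  [e.val > 14]
3. n4.val = 16  [terminal]
4. n5.ok = true  [terminal]
5. n6.ok = true  [terminal]
6. n3.fin = false  [e.val > 16]
7. n3.val = false  [not g.ok]
8. n3.mk = 24  [e.val + 8]
9. n3.idx = -2  [-2]
10. n7.key = 15  [S.mk - 9]
11. n7.wid = "vp"  ["vp"]
12. n8.val = -2  [terminal]
13. n9.ok = true  [terminal]
14. n7.pre = -5  [(if g.ok then A.key else e.val) - 20]
15. n10.key = 27  [S.idx + A₀.pre + 34]
16. n10.wid = "wk"  ["wk"]
17. n11.ok = false  [terminal]
18. n10.pre = 19  [19]
19. n2.fin = 1  [A₁.pre - 18]
20. n0.fin = false  [B.fin == e.val]
21. n0.val = true  [e.val == 15]
22. n0.mk = 14  [B.fin + e.val - 2]
23. n0.idx = 0  [e.val + B.fin - 16]

27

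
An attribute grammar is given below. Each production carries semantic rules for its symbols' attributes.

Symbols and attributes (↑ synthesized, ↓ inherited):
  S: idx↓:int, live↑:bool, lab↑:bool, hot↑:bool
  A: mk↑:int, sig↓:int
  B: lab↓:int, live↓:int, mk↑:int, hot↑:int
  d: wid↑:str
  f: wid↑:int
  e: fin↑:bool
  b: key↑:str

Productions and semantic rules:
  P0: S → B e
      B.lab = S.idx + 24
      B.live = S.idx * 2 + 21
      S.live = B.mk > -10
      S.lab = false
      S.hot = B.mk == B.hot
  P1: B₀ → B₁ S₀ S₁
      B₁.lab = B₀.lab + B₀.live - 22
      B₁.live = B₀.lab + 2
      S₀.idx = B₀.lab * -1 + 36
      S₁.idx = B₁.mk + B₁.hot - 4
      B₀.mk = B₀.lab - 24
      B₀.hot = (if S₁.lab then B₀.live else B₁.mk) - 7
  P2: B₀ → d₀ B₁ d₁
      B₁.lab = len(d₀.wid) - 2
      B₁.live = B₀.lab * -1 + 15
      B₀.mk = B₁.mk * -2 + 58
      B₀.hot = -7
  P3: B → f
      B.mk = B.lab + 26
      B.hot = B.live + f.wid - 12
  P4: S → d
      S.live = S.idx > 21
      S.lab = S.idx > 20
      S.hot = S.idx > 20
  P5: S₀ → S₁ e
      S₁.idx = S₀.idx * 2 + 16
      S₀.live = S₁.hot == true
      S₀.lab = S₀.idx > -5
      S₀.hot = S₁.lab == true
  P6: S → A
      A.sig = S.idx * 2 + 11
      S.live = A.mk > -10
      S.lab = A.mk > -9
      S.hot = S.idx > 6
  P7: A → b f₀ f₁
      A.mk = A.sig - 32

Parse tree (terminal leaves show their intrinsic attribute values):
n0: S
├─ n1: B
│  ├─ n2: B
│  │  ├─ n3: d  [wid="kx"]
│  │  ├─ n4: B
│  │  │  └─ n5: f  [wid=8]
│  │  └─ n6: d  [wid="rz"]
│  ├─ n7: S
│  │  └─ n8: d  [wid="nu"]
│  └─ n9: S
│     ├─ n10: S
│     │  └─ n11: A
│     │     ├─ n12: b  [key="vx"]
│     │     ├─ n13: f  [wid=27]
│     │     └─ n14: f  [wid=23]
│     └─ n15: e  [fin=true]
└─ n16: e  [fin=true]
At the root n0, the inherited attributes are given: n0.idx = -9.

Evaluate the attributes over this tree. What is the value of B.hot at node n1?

-1

1. n0.idx = -9  [given at root]
2. n1.lab = 15  [S.idx + 24]
3. n1.live = 3  [S.idx * 2 + 21]
4. n2.lab = -4  [B₀.lab + B₀.live - 22]
5. n2.live = 17  [B₀.lab + 2]
6. n3.wid = "kx"  [terminal]
7. n4.lab = 0  [len(d₀.wid) - 2]
8. n4.live = 19  [B₀.lab * -1 + 15]
9. n5.wid = 8  [terminal]
10. n4.mk = 26  [B.lab + 26]
11. n4.hot = 15  [B.live + f.wid - 12]
12. n6.wid = "rz"  [terminal]
13. n2.mk = 6  [B₁.mk * -2 + 58]
14. n2.hot = -7  [-7]
15. n7.idx = 21  [B₀.lab * -1 + 36]
16. n8.wid = "nu"  [terminal]
17. n7.live = false  [S.idx > 21]
18. n7.lab = true  [S.idx > 20]
19. n7.hot = true  [S.idx > 20]
20. n9.idx = -5  [B₁.mk + B₁.hot - 4]
21. n10.idx = 6  [S₀.idx * 2 + 16]
22. n11.sig = 23  [S.idx * 2 + 11]
23. n12.key = "vx"  [terminal]
24. n13.wid = 27  [terminal]
25. n14.wid = 23  [terminal]
26. n11.mk = -9  [A.sig - 32]
27. n10.live = true  [A.mk > -10]
28. n10.lab = false  [A.mk > -9]
29. n10.hot = false  [S.idx > 6]
30. n15.fin = true  [terminal]
31. n9.live = false  [S₁.hot == true]
32. n9.lab = false  [S₀.idx > -5]
33. n9.hot = false  [S₁.lab == true]
34. n1.mk = -9  [B₀.lab - 24]
35. n1.hot = -1  [(if S₁.lab then B₀.live else B₁.mk) - 7]
36. n16.fin = true  [terminal]
37. n0.live = true  [B.mk > -10]
38. n0.lab = false  [false]
39. n0.hot = false  [B.mk == B.hot]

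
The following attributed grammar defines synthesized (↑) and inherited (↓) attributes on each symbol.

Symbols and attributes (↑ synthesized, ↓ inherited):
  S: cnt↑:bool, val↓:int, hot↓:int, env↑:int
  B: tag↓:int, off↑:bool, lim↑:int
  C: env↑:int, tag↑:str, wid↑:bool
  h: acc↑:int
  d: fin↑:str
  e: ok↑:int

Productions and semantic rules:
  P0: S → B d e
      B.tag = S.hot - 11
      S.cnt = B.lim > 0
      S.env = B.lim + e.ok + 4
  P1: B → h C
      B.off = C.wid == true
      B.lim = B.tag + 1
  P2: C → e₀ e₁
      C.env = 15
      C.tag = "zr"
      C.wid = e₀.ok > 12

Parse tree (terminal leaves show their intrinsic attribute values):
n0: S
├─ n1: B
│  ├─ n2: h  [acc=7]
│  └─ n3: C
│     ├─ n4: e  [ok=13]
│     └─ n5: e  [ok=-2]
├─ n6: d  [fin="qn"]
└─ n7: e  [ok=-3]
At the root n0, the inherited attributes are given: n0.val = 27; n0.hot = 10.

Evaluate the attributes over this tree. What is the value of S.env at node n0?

1

1. n0.val = 27  [given at root]
2. n0.hot = 10  [given at root]
3. n1.tag = -1  [S.hot - 11]
4. n2.acc = 7  [terminal]
5. n4.ok = 13  [terminal]
6. n5.ok = -2  [terminal]
7. n3.env = 15  [15]
8. n3.tag = "zr"  ["zr"]
9. n3.wid = true  [e₀.ok > 12]
10. n1.off = true  [C.wid == true]
11. n1.lim = 0  [B.tag + 1]
12. n6.fin = "qn"  [terminal]
13. n7.ok = -3  [terminal]
14. n0.cnt = false  [B.lim > 0]
15. n0.env = 1  [B.lim + e.ok + 4]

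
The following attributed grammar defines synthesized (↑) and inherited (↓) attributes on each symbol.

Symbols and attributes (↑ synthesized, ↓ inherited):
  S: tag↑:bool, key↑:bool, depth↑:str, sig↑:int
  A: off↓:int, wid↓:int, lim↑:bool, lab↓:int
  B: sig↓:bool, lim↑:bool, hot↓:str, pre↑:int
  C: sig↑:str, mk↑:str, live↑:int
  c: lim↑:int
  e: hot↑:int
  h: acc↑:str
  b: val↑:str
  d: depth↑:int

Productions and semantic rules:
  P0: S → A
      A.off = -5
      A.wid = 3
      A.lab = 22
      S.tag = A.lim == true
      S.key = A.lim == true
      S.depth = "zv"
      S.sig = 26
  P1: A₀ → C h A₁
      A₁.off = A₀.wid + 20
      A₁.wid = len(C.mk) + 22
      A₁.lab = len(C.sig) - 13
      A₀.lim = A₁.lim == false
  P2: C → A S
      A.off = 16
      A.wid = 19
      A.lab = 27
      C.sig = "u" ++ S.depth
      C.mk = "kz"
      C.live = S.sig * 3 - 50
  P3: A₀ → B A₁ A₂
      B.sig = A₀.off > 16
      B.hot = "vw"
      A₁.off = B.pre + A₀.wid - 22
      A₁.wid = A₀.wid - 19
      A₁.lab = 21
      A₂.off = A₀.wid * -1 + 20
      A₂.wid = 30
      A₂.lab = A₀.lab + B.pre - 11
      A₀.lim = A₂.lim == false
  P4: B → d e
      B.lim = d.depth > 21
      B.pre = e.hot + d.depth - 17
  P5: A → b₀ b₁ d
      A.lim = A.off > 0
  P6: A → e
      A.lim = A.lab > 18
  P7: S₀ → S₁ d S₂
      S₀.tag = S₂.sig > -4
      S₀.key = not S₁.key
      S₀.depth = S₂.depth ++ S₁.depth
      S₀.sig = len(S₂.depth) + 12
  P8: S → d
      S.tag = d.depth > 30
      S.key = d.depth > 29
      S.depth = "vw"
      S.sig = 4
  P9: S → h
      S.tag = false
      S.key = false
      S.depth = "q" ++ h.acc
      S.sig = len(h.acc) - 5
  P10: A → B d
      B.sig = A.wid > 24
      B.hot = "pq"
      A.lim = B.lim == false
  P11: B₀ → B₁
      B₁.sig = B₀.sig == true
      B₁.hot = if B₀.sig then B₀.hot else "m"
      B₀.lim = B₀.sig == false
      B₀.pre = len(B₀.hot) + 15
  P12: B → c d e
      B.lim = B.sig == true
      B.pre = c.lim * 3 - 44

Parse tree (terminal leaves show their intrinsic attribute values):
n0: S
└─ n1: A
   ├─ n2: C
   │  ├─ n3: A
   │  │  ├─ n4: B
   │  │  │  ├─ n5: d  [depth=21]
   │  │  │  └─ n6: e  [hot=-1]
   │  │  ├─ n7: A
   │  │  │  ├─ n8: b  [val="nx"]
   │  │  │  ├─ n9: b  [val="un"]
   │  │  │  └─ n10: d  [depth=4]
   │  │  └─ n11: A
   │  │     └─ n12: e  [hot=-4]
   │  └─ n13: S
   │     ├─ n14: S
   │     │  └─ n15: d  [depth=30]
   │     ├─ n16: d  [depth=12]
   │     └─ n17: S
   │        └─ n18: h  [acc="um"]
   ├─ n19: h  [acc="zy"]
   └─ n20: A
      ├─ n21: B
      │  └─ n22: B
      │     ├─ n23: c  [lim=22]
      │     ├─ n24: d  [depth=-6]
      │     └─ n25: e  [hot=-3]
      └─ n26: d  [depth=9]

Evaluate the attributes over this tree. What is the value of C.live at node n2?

-5

1. n1.off = -5  [-5]
2. n1.wid = 3  [3]
3. n1.lab = 22  [22]
4. n3.off = 16  [16]
5. n3.wid = 19  [19]
6. n3.lab = 27  [27]
7. n4.sig = false  [A₀.off > 16]
8. n4.hot = "vw"  ["vw"]
9. n5.depth = 21  [terminal]
10. n6.hot = -1  [terminal]
11. n4.lim = false  [d.depth > 21]
12. n4.pre = 3  [e.hot + d.depth - 17]
13. n7.off = 0  [B.pre + A₀.wid - 22]
14. n7.wid = 0  [A₀.wid - 19]
15. n7.lab = 21  [21]
16. n8.val = "nx"  [terminal]
17. n9.val = "un"  [terminal]
18. n10.depth = 4  [terminal]
19. n7.lim = false  [A.off > 0]
20. n11.off = 1  [A₀.wid * -1 + 20]
21. n11.wid = 30  [30]
22. n11.lab = 19  [A₀.lab + B.pre - 11]
23. n12.hot = -4  [terminal]
24. n11.lim = true  [A.lab > 18]
25. n3.lim = false  [A₂.lim == false]
26. n15.depth = 30  [terminal]
27. n14.tag = false  [d.depth > 30]
28. n14.key = true  [d.depth > 29]
29. n14.depth = "vw"  ["vw"]
30. n14.sig = 4  [4]
31. n16.depth = 12  [terminal]
32. n18.acc = "um"  [terminal]
33. n17.tag = false  [false]
34. n17.key = false  [false]
35. n17.depth = "qum"  ["q" ++ h.acc]
36. n17.sig = -3  [len(h.acc) - 5]
37. n13.tag = true  [S₂.sig > -4]
38. n13.key = false  [not S₁.key]
39. n13.depth = "qumvw"  [S₂.depth ++ S₁.depth]
40. n13.sig = 15  [len(S₂.depth) + 12]
41. n2.sig = "uqumvw"  ["u" ++ S.depth]
42. n2.mk = "kz"  ["kz"]
43. n2.live = -5  [S.sig * 3 - 50]
44. n19.acc = "zy"  [terminal]
45. n20.off = 23  [A₀.wid + 20]
46. n20.wid = 24  [len(C.mk) + 22]
47. n20.lab = -7  [len(C.sig) - 13]
48. n21.sig = false  [A.wid > 24]
49. n21.hot = "pq"  ["pq"]
50. n22.sig = false  [B₀.sig == true]
51. n22.hot = "m"  [if B₀.sig then B₀.hot else "m"]
52. n23.lim = 22  [terminal]
53. n24.depth = -6  [terminal]
54. n25.hot = -3  [terminal]
55. n22.lim = false  [B.sig == true]
56. n22.pre = 22  [c.lim * 3 - 44]
57. n21.lim = true  [B₀.sig == false]
58. n21.pre = 17  [len(B₀.hot) + 15]
59. n26.depth = 9  [terminal]
60. n20.lim = false  [B.lim == false]
61. n1.lim = true  [A₁.lim == false]
62. n0.tag = true  [A.lim == true]
63. n0.key = true  [A.lim == true]
64. n0.depth = "zv"  ["zv"]
65. n0.sig = 26  [26]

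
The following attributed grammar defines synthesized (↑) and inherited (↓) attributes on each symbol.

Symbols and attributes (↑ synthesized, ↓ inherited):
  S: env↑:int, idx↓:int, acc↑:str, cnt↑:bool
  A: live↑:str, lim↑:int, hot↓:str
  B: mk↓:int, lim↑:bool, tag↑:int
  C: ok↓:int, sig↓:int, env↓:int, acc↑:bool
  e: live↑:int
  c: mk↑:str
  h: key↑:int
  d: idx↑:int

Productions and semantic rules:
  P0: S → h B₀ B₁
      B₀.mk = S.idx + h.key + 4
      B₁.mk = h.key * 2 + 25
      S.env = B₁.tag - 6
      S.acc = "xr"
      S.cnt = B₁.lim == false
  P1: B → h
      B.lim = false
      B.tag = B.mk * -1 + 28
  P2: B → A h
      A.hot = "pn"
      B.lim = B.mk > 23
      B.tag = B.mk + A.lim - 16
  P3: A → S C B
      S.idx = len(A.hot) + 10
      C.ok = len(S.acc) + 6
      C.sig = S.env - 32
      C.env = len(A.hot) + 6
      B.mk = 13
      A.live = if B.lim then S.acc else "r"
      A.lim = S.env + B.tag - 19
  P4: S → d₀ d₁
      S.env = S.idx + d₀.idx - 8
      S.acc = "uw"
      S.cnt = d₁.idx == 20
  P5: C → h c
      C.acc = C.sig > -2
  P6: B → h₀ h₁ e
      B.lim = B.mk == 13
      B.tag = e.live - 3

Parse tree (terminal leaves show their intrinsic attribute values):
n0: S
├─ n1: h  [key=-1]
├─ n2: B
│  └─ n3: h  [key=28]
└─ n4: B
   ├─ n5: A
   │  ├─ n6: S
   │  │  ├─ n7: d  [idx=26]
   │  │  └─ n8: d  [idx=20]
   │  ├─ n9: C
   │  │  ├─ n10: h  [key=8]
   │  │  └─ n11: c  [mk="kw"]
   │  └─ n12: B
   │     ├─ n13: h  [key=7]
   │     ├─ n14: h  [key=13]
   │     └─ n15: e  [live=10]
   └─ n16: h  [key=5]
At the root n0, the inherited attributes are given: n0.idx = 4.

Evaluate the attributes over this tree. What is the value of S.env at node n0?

1. n0.idx = 4  [given at root]
2. n1.key = -1  [terminal]
3. n2.mk = 7  [S.idx + h.key + 4]
4. n3.key = 28  [terminal]
5. n2.lim = false  [false]
6. n2.tag = 21  [B.mk * -1 + 28]
7. n4.mk = 23  [h.key * 2 + 25]
8. n5.hot = "pn"  ["pn"]
9. n6.idx = 12  [len(A.hot) + 10]
10. n7.idx = 26  [terminal]
11. n8.idx = 20  [terminal]
12. n6.env = 30  [S.idx + d₀.idx - 8]
13. n6.acc = "uw"  ["uw"]
14. n6.cnt = true  [d₁.idx == 20]
15. n9.ok = 8  [len(S.acc) + 6]
16. n9.sig = -2  [S.env - 32]
17. n9.env = 8  [len(A.hot) + 6]
18. n10.key = 8  [terminal]
19. n11.mk = "kw"  [terminal]
20. n9.acc = false  [C.sig > -2]
21. n12.mk = 13  [13]
22. n13.key = 7  [terminal]
23. n14.key = 13  [terminal]
24. n15.live = 10  [terminal]
25. n12.lim = true  [B.mk == 13]
26. n12.tag = 7  [e.live - 3]
27. n5.live = "uw"  [if B.lim then S.acc else "r"]
28. n5.lim = 18  [S.env + B.tag - 19]
29. n16.key = 5  [terminal]
30. n4.lim = false  [B.mk > 23]
31. n4.tag = 25  [B.mk + A.lim - 16]
32. n0.env = 19  [B₁.tag - 6]
33. n0.acc = "xr"  ["xr"]
34. n0.cnt = true  [B₁.lim == false]

19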